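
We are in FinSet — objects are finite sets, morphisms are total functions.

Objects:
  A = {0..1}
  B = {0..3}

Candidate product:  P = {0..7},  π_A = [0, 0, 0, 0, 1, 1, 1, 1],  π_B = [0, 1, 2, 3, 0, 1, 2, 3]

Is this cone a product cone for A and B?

Answer: VALID PRODUCT

Trace:
|A|·|B| = 2·4 = 8;  |P| = 8
Check the pairing map k ↦ (π_A(k), π_B(k)):
  0 ↦ (0,0)
  1 ↦ (0,1)
  2 ↦ (0,2)
  3 ↦ (0,3)
  4 ↦ (1,0)
  5 ↦ (1,1)
  6 ↦ (1,2)
  7 ↦ (1,3)
distinct pairs in image: 8 / 8 needed
  → bijection onto A×B; projections well-typed.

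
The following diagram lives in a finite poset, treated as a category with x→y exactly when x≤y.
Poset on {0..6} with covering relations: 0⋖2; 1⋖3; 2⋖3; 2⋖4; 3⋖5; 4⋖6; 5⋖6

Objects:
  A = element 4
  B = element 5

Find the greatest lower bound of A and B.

Answer: A∧B = 2

Trace:
Common predecessors of 4,5: {0,2}
  0 ⊑ 2
  2 ⊑ 2
glb = 2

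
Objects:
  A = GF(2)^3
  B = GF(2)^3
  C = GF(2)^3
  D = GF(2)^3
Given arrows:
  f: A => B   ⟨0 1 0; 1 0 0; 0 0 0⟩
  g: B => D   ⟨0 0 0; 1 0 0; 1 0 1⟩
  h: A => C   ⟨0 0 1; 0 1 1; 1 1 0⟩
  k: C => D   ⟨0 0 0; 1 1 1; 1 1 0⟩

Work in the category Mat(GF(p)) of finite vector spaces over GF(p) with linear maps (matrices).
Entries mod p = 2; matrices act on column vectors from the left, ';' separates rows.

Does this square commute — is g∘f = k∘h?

1) trace f;g:
  e0=[1,0,0] f=>[0,1,0] g=>[0,0,0]
  e1=[0,1,0] f=>[1,0,0] g=>[0,1,1]
  e2=[0,0,1] f=>[0,0,0] g=>[0,0,0]
  ⟦path⟧₁ = ⟨0 0 0; 0 1 0; 0 1 0⟩
2) trace h;k:
  e0=[1,0,0] h=>[0,0,1] k=>[0,1,0]
  e1=[0,1,0] h=>[0,1,1] k=>[0,0,1]
  e2=[0,0,1] h=>[1,1,0] k=>[0,0,0]
  ⟦path⟧₂ = ⟨0 0 0; 1 0 0; 0 1 0⟩
Equal? differ; not commutative

Answer: DOES NOT COMMUTE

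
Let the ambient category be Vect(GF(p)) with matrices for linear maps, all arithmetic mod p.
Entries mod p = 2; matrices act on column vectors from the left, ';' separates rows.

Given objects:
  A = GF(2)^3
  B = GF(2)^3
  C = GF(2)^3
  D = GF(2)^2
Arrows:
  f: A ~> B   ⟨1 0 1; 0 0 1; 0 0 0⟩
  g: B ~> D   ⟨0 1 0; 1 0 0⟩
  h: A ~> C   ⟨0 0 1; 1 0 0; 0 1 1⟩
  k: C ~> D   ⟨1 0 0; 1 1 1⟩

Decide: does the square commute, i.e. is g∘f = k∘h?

Path 1 = f;g:
  e0=[1,0,0] f~>[1,0,0] g~>[0,1]
  e1=[0,1,0] f~>[0,0,0] g~>[0,0]
  e2=[0,0,1] f~>[1,1,0] g~>[1,1]
  result₁ = ⟨0 0 1; 1 0 1⟩
Path 2 = h;k:
  e0=[1,0,0] h~>[0,1,0] k~>[0,1]
  e1=[0,1,0] h~>[0,0,1] k~>[0,1]
  e2=[0,0,1] h~>[1,0,1] k~>[1,0]
  result₂ = ⟨0 0 1; 1 1 0⟩
Equal? NO — does not commute

Answer: DOES NOT COMMUTE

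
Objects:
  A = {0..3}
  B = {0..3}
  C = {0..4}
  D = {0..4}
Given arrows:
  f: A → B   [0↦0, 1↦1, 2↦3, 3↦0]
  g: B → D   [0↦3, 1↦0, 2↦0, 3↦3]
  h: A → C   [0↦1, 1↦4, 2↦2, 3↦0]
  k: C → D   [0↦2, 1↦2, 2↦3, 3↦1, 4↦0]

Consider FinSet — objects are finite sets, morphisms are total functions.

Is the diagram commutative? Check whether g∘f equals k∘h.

Answer: DOES NOT COMMUTE

Work:
Along f;g (path 1):
  0 f→0 g→3
  1 f→1 g→0
  2 f→3 g→3
  3 f→0 g→3
  result₁ = [0↦3, 1↦0, 2↦3, 3↦3]
Along h;k (path 2):
  0 h→1 k→2
  1 h→4 k→0
  2 h→2 k→3
  3 h→0 k→2
  result₂ = [0↦2, 1↦0, 2↦3, 3↦2]
Equal? NO — does not commute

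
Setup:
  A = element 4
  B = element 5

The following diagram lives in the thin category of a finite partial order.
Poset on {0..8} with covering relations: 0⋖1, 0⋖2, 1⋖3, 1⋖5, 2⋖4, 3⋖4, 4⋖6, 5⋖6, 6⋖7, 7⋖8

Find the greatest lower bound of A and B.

Lower bounds of A=4 and B=5: {0,1}
  0 <= 1
  1 <= 1
glb = 1

Answer: A∧B = 1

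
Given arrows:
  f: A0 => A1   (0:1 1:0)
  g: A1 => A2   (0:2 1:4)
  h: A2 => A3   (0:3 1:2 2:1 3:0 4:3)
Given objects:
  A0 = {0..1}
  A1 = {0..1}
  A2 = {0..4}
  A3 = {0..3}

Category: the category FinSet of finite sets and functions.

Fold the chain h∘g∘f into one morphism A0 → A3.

Answer: (0:3 1:1)

Trace:
  0 f=>1 g=>4 h=>3
  1 f=>0 g=>2 h=>1
result: (0:3 1:1)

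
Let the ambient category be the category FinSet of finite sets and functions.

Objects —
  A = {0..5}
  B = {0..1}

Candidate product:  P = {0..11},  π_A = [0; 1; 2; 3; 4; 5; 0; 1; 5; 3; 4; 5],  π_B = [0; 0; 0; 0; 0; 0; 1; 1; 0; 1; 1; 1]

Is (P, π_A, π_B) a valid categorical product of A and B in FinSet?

|A|·|B| = 6·2 = 12;  |P| = 12
Check the pairing map k ↦ (π_A(k), π_B(k)):
  0 ↦ (0,0)
  1 ↦ (1,0)
  2 ↦ (2,0)
  3 ↦ (3,0)
  4 ↦ (4,0)
  5 ↦ (5,0)
  6 ↦ (0,1)
  7 ↦ (1,1)
  8 ↦ (5,0)  ✗ repeats pair of k=5
  9 ↦ (3,1)
  10 ↦ (4,1)
  11 ↦ (5,1)
distinct pairs in image: 11 / 12 needed
  → (5,0) hit at k=5 and k=8

Answer: NOT A VALID PRODUCT — duplicate pair at indices 5,8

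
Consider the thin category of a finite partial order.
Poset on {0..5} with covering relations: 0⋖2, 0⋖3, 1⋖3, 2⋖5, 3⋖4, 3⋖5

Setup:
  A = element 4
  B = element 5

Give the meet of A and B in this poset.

Lower bounds of A=4 and B=5: {0,1,3}
  0 <= 3
  1 <= 3
  3 <= 3
glb = 3

Answer: A∧B = 3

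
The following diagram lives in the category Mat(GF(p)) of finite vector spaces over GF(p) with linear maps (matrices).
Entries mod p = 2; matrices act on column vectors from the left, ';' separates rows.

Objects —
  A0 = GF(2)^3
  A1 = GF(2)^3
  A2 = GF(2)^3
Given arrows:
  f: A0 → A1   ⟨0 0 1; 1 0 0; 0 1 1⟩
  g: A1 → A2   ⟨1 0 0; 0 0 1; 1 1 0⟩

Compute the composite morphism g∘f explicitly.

  e0=(1,0,0) f→(0,1,0) g→(0,0,1)
  e1=(0,1,0) f→(0,0,1) g→(0,1,0)
  e2=(0,0,1) f→(1,0,1) g→(1,1,1)
⟦path⟧: ⟨0 0 1; 0 1 1; 1 0 1⟩

Answer: ⟨0 0 1; 0 1 1; 1 0 1⟩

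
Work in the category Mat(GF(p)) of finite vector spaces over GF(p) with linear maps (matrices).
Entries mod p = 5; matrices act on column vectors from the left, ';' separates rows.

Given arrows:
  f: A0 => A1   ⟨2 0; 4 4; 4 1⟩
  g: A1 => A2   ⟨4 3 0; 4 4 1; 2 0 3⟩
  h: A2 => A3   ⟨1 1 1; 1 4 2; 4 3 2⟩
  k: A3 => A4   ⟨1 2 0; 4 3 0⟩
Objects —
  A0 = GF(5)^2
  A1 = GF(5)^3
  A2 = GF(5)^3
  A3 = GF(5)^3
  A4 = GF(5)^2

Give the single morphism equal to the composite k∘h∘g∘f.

Answer: ⟨2 4; 3 1⟩

Derivation:
  e0=[1,0] f=>[2,4,4] g=>[0,3,1] h=>[4,4,1] k=>[2,3]
  e1=[0,1] f=>[0,4,1] g=>[2,2,3] h=>[2,1,0] k=>[4,1]
composite: ⟨2 4; 3 1⟩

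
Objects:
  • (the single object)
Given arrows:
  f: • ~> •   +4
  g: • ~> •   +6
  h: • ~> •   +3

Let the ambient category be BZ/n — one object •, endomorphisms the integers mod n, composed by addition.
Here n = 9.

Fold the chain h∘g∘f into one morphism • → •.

Answer: +4

Trace:
  0 +4≡4 +6≡1 +3≡4  (mod 9)
composite: +4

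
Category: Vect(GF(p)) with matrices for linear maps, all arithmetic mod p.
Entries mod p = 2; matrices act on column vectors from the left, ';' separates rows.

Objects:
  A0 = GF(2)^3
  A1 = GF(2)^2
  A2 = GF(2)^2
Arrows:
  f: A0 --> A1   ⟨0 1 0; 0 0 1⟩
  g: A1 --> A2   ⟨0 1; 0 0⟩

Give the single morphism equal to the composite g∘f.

Answer: ⟨0 0 1; 0 0 0⟩

Trace:
  e0=[1,0,0] f-->[0,0] g-->[0,0]
  e1=[0,1,0] f-->[1,0] g-->[0,0]
  e2=[0,0,1] f-->[0,1] g-->[1,0]
⟦path⟧: ⟨0 0 1; 0 0 0⟩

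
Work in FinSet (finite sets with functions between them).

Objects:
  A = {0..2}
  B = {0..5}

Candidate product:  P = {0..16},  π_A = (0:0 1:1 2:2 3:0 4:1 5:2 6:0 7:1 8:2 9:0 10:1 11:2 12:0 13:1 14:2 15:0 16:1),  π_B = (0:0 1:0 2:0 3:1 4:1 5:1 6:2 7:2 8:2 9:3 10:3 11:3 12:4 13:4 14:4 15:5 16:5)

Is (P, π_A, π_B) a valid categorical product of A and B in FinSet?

|A|·|B| = 3·6 = 18;  |P| = 17
  → cardinalities differ; no bijection possible.

Answer: NOT A VALID PRODUCT — |P|=17 ≠ |A|·|B|=18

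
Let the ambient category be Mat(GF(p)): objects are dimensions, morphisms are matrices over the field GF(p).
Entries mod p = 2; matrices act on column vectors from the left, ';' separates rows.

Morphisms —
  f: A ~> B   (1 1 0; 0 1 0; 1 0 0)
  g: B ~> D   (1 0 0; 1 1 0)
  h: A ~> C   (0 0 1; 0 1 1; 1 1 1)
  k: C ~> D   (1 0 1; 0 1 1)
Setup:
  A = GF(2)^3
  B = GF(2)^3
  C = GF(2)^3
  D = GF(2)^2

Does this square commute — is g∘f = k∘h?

Answer: COMMUTES

Derivation:
Along f;g (path 1):
  e0=⟨1,0,0⟩ f~>⟨1,0,1⟩ g~>⟨1,1⟩
  e1=⟨0,1,0⟩ f~>⟨1,1,0⟩ g~>⟨1,0⟩
  e2=⟨0,0,1⟩ f~>⟨0,0,0⟩ g~>⟨0,0⟩
  result₁ = (1 1 0; 1 0 0)
Along h;k (path 2):
  e0=⟨1,0,0⟩ h~>⟨0,0,1⟩ k~>⟨1,1⟩
  e1=⟨0,1,0⟩ h~>⟨0,1,1⟩ k~>⟨1,0⟩
  e2=⟨0,0,1⟩ h~>⟨1,1,1⟩ k~>⟨0,0⟩
  result₂ = (1 1 0; 1 0 0)
Equal? equal; square commutes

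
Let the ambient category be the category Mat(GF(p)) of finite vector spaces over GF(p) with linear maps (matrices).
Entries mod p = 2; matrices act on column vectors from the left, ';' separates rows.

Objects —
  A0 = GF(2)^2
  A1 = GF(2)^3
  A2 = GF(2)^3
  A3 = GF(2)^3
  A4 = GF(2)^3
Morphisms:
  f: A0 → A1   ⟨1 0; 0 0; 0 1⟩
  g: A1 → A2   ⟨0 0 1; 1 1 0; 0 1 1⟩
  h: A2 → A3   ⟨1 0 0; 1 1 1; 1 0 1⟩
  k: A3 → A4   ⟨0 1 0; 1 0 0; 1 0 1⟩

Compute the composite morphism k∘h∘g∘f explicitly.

  e0=⟨1,0⟩ f→⟨1,0,0⟩ g→⟨0,1,0⟩ h→⟨0,1,0⟩ k→⟨1,0,0⟩
  e1=⟨0,1⟩ f→⟨0,0,1⟩ g→⟨1,0,1⟩ h→⟨1,0,0⟩ k→⟨0,1,1⟩
⟦path⟧: ⟨1 0; 0 1; 0 1⟩

Answer: ⟨1 0; 0 1; 0 1⟩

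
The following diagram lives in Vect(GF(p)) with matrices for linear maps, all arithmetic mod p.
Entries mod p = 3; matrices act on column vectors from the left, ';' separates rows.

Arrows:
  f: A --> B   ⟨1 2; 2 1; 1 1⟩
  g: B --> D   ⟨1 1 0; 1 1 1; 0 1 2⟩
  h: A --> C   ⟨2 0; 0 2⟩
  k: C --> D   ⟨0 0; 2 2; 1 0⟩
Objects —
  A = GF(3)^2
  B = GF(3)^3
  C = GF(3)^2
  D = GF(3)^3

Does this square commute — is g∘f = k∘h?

Along f;g (path 1):
  e0=⟨1,0⟩ f-->⟨1,2,1⟩ g-->⟨0,1,1⟩
  e1=⟨0,1⟩ f-->⟨2,1,1⟩ g-->⟨0,1,0⟩
  result₁ = ⟨0 0; 1 1; 1 0⟩
Along h;k (path 2):
  e0=⟨1,0⟩ h-->⟨2,0⟩ k-->⟨0,1,2⟩
  e1=⟨0,1⟩ h-->⟨0,2⟩ k-->⟨0,1,0⟩
  result₂ = ⟨0 0; 1 1; 2 0⟩
Equal? distinct morphisms ✗

Answer: DOES NOT COMMUTE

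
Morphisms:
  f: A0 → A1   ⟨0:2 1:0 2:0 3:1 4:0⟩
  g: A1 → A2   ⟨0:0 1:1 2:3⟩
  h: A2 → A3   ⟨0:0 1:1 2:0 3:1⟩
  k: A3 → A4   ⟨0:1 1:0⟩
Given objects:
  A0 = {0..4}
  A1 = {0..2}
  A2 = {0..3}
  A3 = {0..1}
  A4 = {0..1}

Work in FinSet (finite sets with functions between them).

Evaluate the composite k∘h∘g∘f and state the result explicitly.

Answer: ⟨0:0 1:1 2:1 3:0 4:1⟩

Trace:
  0 f→2 g→3 h→1 k→0
  1 f→0 g→0 h→0 k→1
  2 f→0 g→0 h→0 k→1
  3 f→1 g→1 h→1 k→0
  4 f→0 g→0 h→0 k→1
⟦path⟧: ⟨0:0 1:1 2:1 3:0 4:1⟩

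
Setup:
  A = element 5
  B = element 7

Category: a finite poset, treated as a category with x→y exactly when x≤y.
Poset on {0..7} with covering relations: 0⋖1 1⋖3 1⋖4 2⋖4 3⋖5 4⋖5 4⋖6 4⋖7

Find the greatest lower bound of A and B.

Lower bounds of A=5 and B=7: {0,1,2,4}
  0 ⊑ 4
  1 ⊑ 4
  2 ⊑ 4
  4 ⊑ 4
glb = 4

Answer: A∧B = 4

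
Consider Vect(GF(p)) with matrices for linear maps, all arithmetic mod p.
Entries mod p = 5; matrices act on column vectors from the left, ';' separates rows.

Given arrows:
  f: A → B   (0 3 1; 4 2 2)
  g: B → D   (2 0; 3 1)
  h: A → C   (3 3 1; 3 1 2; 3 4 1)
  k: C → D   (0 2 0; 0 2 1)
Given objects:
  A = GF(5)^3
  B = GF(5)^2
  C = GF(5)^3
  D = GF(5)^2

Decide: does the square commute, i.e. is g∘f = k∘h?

Answer: DOES NOT COMMUTE

Work:
Path 1 = f;g:
  e0=[1,0,0] f→[0,4] g→[0,4]
  e1=[0,1,0] f→[3,2] g→[1,1]
  e2=[0,0,1] f→[1,2] g→[2,0]
  result₁ = (0 1 2; 4 1 0)
Path 2 = h;k:
  e0=[1,0,0] h→[3,3,3] k→[1,4]
  e1=[0,1,0] h→[3,1,4] k→[2,1]
  e2=[0,0,1] h→[1,2,1] k→[4,0]
  result₂ = (1 2 4; 4 1 0)
Equal? differ; not commutative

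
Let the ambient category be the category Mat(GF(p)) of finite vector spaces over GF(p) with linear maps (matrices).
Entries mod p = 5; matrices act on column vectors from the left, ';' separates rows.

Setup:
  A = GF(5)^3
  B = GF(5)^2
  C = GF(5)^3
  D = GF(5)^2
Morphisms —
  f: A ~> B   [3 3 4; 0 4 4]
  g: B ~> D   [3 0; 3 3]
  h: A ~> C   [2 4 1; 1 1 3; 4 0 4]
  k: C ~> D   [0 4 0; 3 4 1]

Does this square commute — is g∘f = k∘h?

Answer: COMMUTES

Trace:
1) trace f;g:
  e0=[1,0,0] f~>[3,0] g~>[4,4]
  e1=[0,1,0] f~>[3,4] g~>[4,1]
  e2=[0,0,1] f~>[4,4] g~>[2,4]
  composite₁ = [4 4 2; 4 1 4]
2) trace h;k:
  e0=[1,0,0] h~>[2,1,4] k~>[4,4]
  e1=[0,1,0] h~>[4,1,0] k~>[4,1]
  e2=[0,0,1] h~>[1,3,4] k~>[2,4]
  composite₂ = [4 4 2; 4 1 4]
Equal? equal; square commutes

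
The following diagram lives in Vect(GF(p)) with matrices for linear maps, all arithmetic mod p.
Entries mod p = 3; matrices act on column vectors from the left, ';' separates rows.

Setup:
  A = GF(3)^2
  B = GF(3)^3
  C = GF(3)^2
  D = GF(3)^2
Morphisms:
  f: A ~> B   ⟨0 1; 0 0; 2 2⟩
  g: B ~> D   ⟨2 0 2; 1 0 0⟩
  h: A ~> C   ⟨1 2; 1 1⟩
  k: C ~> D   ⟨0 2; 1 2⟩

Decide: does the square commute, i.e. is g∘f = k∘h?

Path 1 = f;g:
  e0=(1,0) f~>(0,0,2) g~>(1,0)
  e1=(0,1) f~>(1,0,2) g~>(0,1)
  result₁ = ⟨1 0; 0 1⟩
Path 2 = h;k:
  e0=(1,0) h~>(1,1) k~>(2,0)
  e1=(0,1) h~>(2,1) k~>(2,1)
  result₂ = ⟨2 2; 0 1⟩
Equal? NO — does not commute

Answer: DOES NOT COMMUTE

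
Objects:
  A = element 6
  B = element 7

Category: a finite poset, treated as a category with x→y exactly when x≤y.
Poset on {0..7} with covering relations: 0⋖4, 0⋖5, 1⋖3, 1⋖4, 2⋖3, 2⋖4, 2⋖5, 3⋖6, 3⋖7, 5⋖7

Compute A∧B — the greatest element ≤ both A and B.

Lower bounds of A=6 and B=7: {1,2,3}
  1 <= 3
  2 <= 3
  3 <= 3
glb = 3

Answer: A∧B = 3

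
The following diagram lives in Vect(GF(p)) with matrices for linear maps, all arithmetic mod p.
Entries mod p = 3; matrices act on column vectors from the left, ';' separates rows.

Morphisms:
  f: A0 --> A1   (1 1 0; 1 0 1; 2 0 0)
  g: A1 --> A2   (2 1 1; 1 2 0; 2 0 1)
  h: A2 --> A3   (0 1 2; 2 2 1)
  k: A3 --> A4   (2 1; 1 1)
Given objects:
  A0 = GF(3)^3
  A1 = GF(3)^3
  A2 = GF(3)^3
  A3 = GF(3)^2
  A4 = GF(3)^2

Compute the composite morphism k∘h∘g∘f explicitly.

  e0=(1,0,0) f-->(1,1,2) g-->(2,0,1) h-->(2,2) k-->(0,1)
  e1=(0,1,0) f-->(1,0,0) g-->(2,1,2) h-->(2,2) k-->(0,1)
  e2=(0,0,1) f-->(0,1,0) g-->(1,2,0) h-->(2,0) k-->(1,2)
composite: (0 0 1; 1 1 2)

Answer: (0 0 1; 1 1 2)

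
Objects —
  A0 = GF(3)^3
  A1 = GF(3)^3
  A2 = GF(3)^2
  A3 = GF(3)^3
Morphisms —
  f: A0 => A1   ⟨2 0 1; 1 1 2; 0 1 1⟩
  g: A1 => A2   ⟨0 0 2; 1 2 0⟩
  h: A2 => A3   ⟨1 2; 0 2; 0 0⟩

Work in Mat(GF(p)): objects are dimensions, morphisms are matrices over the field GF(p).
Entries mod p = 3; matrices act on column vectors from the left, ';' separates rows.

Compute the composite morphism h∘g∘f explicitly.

Answer: ⟨2 0 0; 2 1 1; 0 0 0⟩

Derivation:
  e0=[1,0,0] f=>[2,1,0] g=>[0,1] h=>[2,2,0]
  e1=[0,1,0] f=>[0,1,1] g=>[2,2] h=>[0,1,0]
  e2=[0,0,1] f=>[1,2,1] g=>[2,2] h=>[0,1,0]
⟦path⟧: ⟨2 0 0; 2 1 1; 0 0 0⟩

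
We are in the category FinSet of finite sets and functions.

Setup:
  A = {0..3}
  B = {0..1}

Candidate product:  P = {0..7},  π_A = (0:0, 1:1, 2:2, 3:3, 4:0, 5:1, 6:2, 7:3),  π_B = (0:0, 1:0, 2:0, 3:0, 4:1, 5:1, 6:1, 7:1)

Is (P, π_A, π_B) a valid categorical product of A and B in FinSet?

Answer: VALID PRODUCT

Trace:
|A|·|B| = 4·2 = 8;  |P| = 8
Check the pairing map k ↦ (π_A(k), π_B(k)):
  0 : (0,0)
  1 : (1,0)
  2 : (2,0)
  3 : (3,0)
  4 : (0,1)
  5 : (1,1)
  6 : (2,1)
  7 : (3,1)
distinct pairs in image: 8 / 8 needed
  → bijection onto A×B; projections well-typed.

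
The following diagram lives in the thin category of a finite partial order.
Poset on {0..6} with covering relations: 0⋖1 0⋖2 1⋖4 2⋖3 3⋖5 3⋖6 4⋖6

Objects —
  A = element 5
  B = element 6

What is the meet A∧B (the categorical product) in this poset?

Lower bounds of A=5 and B=6: {0,2,3}
  0 ⊑ 3
  2 ⊑ 3
  3 ⊑ 3
glb = 3

Answer: A∧B = 3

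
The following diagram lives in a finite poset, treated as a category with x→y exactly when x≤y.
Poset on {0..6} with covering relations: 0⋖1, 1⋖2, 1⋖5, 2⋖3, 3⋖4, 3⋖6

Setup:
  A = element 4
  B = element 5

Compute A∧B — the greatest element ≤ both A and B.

Common predecessors of 4,5: {0,1}
  0 <= 1
  1 <= 1
glb = 1

Answer: A∧B = 1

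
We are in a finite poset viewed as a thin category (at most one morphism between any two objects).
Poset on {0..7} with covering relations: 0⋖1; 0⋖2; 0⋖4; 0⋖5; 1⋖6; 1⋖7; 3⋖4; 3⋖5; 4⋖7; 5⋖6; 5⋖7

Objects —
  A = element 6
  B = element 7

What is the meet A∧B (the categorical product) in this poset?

{x : x<=A ∧ x<=B} = {0,1,3,5}  (A=6, B=7)
  maximal lower bounds 1 and 5 are incomparable: neither 1<=5 nor 5<=1
→ no greatest lower bound exists

Answer: NO MEET EXISTS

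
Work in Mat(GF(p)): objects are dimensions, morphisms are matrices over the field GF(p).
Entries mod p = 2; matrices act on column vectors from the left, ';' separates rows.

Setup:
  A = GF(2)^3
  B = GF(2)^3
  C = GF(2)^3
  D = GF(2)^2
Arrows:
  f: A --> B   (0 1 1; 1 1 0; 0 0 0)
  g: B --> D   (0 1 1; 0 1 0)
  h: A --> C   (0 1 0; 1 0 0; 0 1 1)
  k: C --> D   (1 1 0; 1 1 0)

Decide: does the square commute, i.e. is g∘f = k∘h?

Path 1 = f;g:
  e0=[1,0,0] f-->[0,1,0] g-->[1,1]
  e1=[0,1,0] f-->[1,1,0] g-->[1,1]
  e2=[0,0,1] f-->[1,0,0] g-->[0,0]
  ⟦path⟧₁ = (1 1 0; 1 1 0)
Path 2 = h;k:
  e0=[1,0,0] h-->[0,1,0] k-->[1,1]
  e1=[0,1,0] h-->[1,0,1] k-->[1,1]
  e2=[0,0,1] h-->[0,0,1] k-->[0,0]
  ⟦path⟧₂ = (1 1 0; 1 1 0)
Equal? equal; square commutes

Answer: COMMUTES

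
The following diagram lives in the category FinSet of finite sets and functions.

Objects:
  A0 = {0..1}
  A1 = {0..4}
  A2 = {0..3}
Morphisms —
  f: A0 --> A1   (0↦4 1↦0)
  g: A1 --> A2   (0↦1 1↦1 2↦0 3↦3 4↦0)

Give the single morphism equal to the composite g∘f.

Answer: (0↦0 1↦1)

Derivation:
  0 f-->4 g-->0
  1 f-->0 g-->1
result: (0↦0 1↦1)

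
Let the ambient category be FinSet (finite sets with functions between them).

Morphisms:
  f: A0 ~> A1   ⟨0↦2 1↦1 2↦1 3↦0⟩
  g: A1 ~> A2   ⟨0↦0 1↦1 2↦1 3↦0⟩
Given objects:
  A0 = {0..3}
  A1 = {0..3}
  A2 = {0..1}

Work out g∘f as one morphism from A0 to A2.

Answer: ⟨0↦1 1↦1 2↦1 3↦0⟩

Work:
  0 f~>2 g~>1
  1 f~>1 g~>1
  2 f~>1 g~>1
  3 f~>0 g~>0
⟦path⟧: ⟨0↦1 1↦1 2↦1 3↦0⟩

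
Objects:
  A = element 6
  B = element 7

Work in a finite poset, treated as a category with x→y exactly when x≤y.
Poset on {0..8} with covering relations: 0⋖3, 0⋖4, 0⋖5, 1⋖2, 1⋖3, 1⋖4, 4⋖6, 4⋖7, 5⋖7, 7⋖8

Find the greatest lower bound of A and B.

Common predecessors of 6,7: {0,1,4}
  0 <= 4
  1 <= 4
  4 <= 4
glb = 4

Answer: A∧B = 4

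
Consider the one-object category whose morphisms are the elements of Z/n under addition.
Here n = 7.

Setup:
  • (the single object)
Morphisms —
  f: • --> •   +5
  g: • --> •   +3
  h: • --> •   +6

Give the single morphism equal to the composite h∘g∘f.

  0 +5≡5 +3≡1 +6≡0  (mod 7)
composite: +0

Answer: +0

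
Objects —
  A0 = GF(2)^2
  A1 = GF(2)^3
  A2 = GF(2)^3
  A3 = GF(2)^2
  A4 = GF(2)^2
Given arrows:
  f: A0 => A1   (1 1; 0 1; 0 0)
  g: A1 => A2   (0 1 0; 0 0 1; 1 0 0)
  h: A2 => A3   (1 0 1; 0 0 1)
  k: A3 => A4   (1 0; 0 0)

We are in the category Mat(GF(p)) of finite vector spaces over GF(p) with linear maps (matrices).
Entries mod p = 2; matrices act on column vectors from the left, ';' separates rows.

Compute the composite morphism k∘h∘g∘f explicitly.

Answer: (1 0; 0 0)

Work:
  e0=(1,0) f=>(1,0,0) g=>(0,0,1) h=>(1,1) k=>(1,0)
  e1=(0,1) f=>(1,1,0) g=>(1,0,1) h=>(0,1) k=>(0,0)
composite: (1 0; 0 0)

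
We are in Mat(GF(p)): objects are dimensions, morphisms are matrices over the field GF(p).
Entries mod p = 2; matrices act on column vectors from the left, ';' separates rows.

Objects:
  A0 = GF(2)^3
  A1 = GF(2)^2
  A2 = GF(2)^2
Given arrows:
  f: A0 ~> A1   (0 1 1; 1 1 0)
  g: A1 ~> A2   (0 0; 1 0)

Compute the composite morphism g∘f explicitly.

  e0=[1,0,0] f~>[0,1] g~>[0,0]
  e1=[0,1,0] f~>[1,1] g~>[0,1]
  e2=[0,0,1] f~>[1,0] g~>[0,1]
result: (0 0 0; 0 1 1)

Answer: (0 0 0; 0 1 1)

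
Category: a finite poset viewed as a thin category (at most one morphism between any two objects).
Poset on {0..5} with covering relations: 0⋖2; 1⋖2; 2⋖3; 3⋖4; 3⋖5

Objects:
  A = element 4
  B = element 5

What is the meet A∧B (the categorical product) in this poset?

Common predecessors of 4,5: {0,1,2,3}
  0 ⊑ 3
  1 ⊑ 3
  2 ⊑ 3
  3 ⊑ 3
glb = 3

Answer: A∧B = 3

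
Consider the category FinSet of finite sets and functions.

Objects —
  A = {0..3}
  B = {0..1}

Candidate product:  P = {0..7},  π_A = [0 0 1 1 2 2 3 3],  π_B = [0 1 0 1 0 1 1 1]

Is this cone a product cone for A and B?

|A|·|B| = 4·2 = 8;  |P| = 8
Check the pairing map k ↦ (π_A(k), π_B(k)):
  0 : (0,0)
  1 : (0,1)
  2 : (1,0)
  3 : (1,1)
  4 : (2,0)
  5 : (2,1)
  6 : (3,1)
  7 : (3,1)  ✗ repeats pair of k=6
distinct pairs in image: 7 / 8 needed
  → (3,1) hit at k=6 and k=7

Answer: NOT A VALID PRODUCT — duplicate pair at indices 7,6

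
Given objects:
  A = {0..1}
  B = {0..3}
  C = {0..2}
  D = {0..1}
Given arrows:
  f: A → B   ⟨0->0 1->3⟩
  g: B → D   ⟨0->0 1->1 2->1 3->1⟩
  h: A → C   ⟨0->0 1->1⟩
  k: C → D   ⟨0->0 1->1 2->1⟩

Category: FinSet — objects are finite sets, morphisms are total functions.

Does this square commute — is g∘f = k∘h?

Answer: COMMUTES

Work:
Along f;g (path 1):
  0 f→0 g→0
  1 f→3 g→1
  result₁ = ⟨0->0 1->1⟩
Along h;k (path 2):
  0 h→0 k→0
  1 h→1 k→1
  result₂ = ⟨0->0 1->1⟩
Equal? YES — commutes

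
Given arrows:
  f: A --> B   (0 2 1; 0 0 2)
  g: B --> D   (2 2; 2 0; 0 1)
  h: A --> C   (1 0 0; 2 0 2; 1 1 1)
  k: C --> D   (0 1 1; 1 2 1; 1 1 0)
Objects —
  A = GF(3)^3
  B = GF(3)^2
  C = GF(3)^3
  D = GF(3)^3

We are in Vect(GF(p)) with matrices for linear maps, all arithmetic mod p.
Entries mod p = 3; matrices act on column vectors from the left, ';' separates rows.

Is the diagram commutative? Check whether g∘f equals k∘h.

Along f;g (path 1):
  e0=⟨1,0,0⟩ f-->⟨0,0⟩ g-->⟨0,0,0⟩
  e1=⟨0,1,0⟩ f-->⟨2,0⟩ g-->⟨1,1,0⟩
  e2=⟨0,0,1⟩ f-->⟨1,2⟩ g-->⟨0,2,2⟩
  result₁ = (0 1 0; 0 1 2; 0 0 2)
Along h;k (path 2):
  e0=⟨1,0,0⟩ h-->⟨1,2,1⟩ k-->⟨0,0,0⟩
  e1=⟨0,1,0⟩ h-->⟨0,0,1⟩ k-->⟨1,1,0⟩
  e2=⟨0,0,1⟩ h-->⟨0,2,1⟩ k-->⟨0,2,2⟩
  result₂ = (0 1 0; 0 1 2; 0 0 2)
Equal? equal; square commutes

Answer: COMMUTES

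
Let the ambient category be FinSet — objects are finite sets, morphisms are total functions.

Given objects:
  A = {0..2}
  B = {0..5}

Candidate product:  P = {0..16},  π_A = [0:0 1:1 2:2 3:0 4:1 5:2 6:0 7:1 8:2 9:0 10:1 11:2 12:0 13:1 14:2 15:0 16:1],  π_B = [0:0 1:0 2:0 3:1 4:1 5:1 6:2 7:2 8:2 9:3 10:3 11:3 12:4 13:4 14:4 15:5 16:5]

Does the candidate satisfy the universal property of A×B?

Answer: NOT A VALID PRODUCT — |P|=17 ≠ |A|·|B|=18

Derivation:
|A|·|B| = 3·6 = 18;  |P| = 17
  → cardinalities differ; no bijection possible.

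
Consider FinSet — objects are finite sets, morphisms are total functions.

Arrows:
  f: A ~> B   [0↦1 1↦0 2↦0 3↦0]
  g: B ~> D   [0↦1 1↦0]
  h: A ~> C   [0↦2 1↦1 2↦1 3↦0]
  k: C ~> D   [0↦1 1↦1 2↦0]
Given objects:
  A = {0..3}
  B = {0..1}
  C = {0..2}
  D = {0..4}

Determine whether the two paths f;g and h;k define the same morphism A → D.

Answer: COMMUTES

Derivation:
Along f;g (path 1):
  0 f~>1 g~>0
  1 f~>0 g~>1
  2 f~>0 g~>1
  3 f~>0 g~>1
  composite₁ = [0↦0 1↦1 2↦1 3↦1]
Along h;k (path 2):
  0 h~>2 k~>0
  1 h~>1 k~>1
  2 h~>1 k~>1
  3 h~>0 k~>1
  composite₂ = [0↦0 1↦1 2↦1 3↦1]
Equal? same morphism ✓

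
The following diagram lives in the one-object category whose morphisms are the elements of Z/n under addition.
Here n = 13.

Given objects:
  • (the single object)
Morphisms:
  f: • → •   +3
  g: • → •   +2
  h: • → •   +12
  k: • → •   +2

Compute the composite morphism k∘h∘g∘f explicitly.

Answer: +6

Work:
  0 +3≡3 +2≡5 +12≡4 +2≡6  (mod 13)
⟦path⟧: +6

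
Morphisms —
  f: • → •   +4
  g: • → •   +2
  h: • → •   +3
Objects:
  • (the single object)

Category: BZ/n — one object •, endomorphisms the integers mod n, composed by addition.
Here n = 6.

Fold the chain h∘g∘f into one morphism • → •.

Answer: +3

Work:
  0 +4≡4 +2≡0 +3≡3  (mod 6)
composite: +3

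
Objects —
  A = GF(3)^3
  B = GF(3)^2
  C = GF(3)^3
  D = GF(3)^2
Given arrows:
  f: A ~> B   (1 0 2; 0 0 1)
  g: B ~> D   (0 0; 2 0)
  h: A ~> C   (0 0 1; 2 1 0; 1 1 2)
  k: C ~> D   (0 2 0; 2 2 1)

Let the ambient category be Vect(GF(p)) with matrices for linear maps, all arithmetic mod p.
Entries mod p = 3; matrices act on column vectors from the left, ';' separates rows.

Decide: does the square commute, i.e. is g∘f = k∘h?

Answer: DOES NOT COMMUTE

Work:
1) trace f;g:
  e0=⟨1,0,0⟩ f~>⟨1,0⟩ g~>⟨0,2⟩
  e1=⟨0,1,0⟩ f~>⟨0,0⟩ g~>⟨0,0⟩
  e2=⟨0,0,1⟩ f~>⟨2,1⟩ g~>⟨0,1⟩
  ⟦path⟧₁ = (0 0 0; 2 0 1)
2) trace h;k:
  e0=⟨1,0,0⟩ h~>⟨0,2,1⟩ k~>⟨1,2⟩
  e1=⟨0,1,0⟩ h~>⟨0,1,1⟩ k~>⟨2,0⟩
  e2=⟨0,0,1⟩ h~>⟨1,0,2⟩ k~>⟨0,1⟩
  ⟦path⟧₂ = (1 2 0; 2 0 1)
Equal? NO — does not commute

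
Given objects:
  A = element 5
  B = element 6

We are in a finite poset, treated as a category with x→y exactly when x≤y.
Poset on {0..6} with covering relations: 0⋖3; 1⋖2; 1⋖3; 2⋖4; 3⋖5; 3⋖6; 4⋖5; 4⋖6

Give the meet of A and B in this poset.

Answer: NO MEET EXISTS

Derivation:
{x : x≤A ∧ x≤B} = {0,1,2,3,4}  (A=5, B=6)
  maximal lower bounds 3 and 4 are incomparable: neither 3≤4 nor 4≤3
→ no greatest lower bound exists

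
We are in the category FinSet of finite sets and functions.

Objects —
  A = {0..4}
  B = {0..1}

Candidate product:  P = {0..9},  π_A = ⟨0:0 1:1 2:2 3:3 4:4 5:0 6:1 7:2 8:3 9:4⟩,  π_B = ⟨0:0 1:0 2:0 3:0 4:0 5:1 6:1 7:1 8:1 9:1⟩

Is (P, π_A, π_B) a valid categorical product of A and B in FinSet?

Answer: VALID PRODUCT

Work:
|A|·|B| = 5·2 = 10;  |P| = 10
Check the pairing map k ↦ (π_A(k), π_B(k)):
  0 : (0,0)
  1 : (1,0)
  2 : (2,0)
  3 : (3,0)
  4 : (4,0)
  5 : (0,1)
  6 : (1,1)
  7 : (2,1)
  8 : (3,1)
  9 : (4,1)
distinct pairs in image: 10 / 10 needed
  → bijection onto A×B; projections well-typed.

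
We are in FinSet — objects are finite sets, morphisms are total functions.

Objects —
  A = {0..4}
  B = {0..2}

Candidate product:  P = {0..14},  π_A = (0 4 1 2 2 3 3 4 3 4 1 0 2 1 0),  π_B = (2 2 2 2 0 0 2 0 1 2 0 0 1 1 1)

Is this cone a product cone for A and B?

|A|·|B| = 5·3 = 15;  |P| = 15
Check the pairing map k ↦ (π_A(k), π_B(k)):
  0 : (0,2)
  1 : (4,2)
  2 : (1,2)
  3 : (2,2)
  4 : (2,0)
  5 : (3,0)
  6 : (3,2)
  7 : (4,0)
  8 : (3,1)
  9 : (4,2)  ✗ repeats pair of k=1
  10 : (1,0)
  11 : (0,0)
  12 : (2,1)
  13 : (1,1)
  14 : (0,1)
distinct pairs in image: 14 / 15 needed
  → (4,2) hit at k=1 and k=9

Answer: NOT A VALID PRODUCT — duplicate pair at indices 9,1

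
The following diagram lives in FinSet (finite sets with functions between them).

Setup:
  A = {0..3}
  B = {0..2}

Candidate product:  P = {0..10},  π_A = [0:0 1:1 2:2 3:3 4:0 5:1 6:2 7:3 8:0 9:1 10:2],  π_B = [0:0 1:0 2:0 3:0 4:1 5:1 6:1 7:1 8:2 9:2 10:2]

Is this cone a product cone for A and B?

Answer: NOT A VALID PRODUCT — |P|=11 ≠ |A|·|B|=12

Trace:
|A|·|B| = 4·3 = 12;  |P| = 11
  → cardinalities differ; no bijection possible.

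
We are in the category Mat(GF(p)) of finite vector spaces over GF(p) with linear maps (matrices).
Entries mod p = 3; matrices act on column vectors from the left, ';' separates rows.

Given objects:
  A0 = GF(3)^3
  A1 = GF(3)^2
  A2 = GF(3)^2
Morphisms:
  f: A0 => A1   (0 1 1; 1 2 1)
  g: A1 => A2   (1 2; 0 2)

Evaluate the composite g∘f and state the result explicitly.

  e0=(1,0,0) f=>(0,1) g=>(2,2)
  e1=(0,1,0) f=>(1,2) g=>(2,1)
  e2=(0,0,1) f=>(1,1) g=>(0,2)
⟦path⟧: (2 2 0; 2 1 2)

Answer: (2 2 0; 2 1 2)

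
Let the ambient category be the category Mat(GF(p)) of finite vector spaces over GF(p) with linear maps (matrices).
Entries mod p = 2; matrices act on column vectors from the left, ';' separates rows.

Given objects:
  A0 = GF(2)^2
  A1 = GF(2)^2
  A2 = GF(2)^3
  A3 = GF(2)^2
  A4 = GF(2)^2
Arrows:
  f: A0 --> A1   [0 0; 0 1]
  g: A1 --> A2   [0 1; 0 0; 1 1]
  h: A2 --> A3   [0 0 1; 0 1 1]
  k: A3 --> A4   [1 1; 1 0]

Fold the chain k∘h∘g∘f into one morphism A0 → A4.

Answer: [0 0; 0 1]

Work:
  e0=⟨1,0⟩ f-->⟨0,0⟩ g-->⟨0,0,0⟩ h-->⟨0,0⟩ k-->⟨0,0⟩
  e1=⟨0,1⟩ f-->⟨0,1⟩ g-->⟨1,0,1⟩ h-->⟨1,1⟩ k-->⟨0,1⟩
composite: [0 0; 0 1]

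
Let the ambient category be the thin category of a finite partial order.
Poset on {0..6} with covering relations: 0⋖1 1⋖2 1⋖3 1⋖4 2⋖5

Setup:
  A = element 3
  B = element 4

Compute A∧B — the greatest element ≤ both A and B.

{x : x<=A ∧ x<=B} = {0,1}  (A=3, B=4)
  0 <= 1
  1 <= 1
glb = 1

Answer: A∧B = 1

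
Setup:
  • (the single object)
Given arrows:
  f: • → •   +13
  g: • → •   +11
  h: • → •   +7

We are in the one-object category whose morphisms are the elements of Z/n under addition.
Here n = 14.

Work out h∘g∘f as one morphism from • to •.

  0 +13≡13 +11≡10 +7≡3  (mod 14)
composite: +3

Answer: +3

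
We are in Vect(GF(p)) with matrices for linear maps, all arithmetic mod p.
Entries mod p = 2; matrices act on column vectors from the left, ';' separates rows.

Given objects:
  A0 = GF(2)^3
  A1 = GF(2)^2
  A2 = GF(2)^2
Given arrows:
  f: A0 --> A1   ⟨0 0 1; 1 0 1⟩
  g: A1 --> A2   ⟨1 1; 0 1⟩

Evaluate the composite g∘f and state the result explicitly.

  e0=(1,0,0) f-->(0,1) g-->(1,1)
  e1=(0,1,0) f-->(0,0) g-->(0,0)
  e2=(0,0,1) f-->(1,1) g-->(0,1)
composite: ⟨1 0 0; 1 0 1⟩

Answer: ⟨1 0 0; 1 0 1⟩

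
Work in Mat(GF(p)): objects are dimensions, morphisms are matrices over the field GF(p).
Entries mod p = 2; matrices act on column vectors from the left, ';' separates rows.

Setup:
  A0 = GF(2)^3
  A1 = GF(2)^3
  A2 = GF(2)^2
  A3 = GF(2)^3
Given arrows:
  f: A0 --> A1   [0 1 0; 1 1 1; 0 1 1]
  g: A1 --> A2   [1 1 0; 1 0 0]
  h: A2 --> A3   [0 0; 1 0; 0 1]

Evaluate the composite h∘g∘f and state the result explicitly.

  e0=[1,0,0] f-->[0,1,0] g-->[1,0] h-->[0,1,0]
  e1=[0,1,0] f-->[1,1,1] g-->[0,1] h-->[0,0,1]
  e2=[0,0,1] f-->[0,1,1] g-->[1,0] h-->[0,1,0]
result: [0 0 0; 1 0 1; 0 1 0]

Answer: [0 0 0; 1 0 1; 0 1 0]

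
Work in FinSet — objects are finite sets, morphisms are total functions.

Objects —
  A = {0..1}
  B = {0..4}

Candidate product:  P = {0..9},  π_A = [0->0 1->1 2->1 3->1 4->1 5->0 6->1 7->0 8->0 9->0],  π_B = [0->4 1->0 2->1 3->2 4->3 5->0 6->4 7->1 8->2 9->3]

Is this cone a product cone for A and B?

|A|·|B| = 2·5 = 10;  |P| = 10
Check the pairing map k ↦ (π_A(k), π_B(k)):
  0 -> (0,4)
  1 -> (1,0)
  2 -> (1,1)
  3 -> (1,2)
  4 -> (1,3)
  5 -> (0,0)
  6 -> (1,4)
  7 -> (0,1)
  8 -> (0,2)
  9 -> (0,3)
distinct pairs in image: 10 / 10 needed
  → bijection onto A×B; projections well-typed.

Answer: VALID PRODUCT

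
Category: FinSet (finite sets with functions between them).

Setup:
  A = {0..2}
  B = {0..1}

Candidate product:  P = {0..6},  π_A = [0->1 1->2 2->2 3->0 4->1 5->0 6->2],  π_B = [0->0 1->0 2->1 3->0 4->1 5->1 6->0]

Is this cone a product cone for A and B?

|A|·|B| = 3·2 = 6;  |P| = 7
  → cardinalities differ; no bijection possible.

Answer: NOT A VALID PRODUCT — |P|=7 ≠ |A|·|B|=6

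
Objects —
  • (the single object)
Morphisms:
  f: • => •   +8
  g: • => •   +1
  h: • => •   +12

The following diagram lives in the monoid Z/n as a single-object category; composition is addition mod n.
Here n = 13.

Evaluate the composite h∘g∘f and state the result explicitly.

Answer: +8

Derivation:
  0 +8≡8 +1≡9 +12≡8  (mod 13)
⟦path⟧: +8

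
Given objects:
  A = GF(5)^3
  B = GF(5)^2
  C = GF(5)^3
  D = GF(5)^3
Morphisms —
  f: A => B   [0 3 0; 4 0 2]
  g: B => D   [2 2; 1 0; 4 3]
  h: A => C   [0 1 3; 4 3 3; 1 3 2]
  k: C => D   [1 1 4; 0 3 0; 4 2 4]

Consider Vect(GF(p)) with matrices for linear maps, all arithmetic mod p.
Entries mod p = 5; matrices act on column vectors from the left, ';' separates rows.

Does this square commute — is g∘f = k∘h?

Answer: DOES NOT COMMUTE

Work:
Path 1 = f;g:
  e0=⟨1,0,0⟩ f=>⟨0,4⟩ g=>⟨3,0,2⟩
  e1=⟨0,1,0⟩ f=>⟨3,0⟩ g=>⟨1,3,2⟩
  e2=⟨0,0,1⟩ f=>⟨0,2⟩ g=>⟨4,0,1⟩
  ⟦path⟧₁ = [3 1 4; 0 3 0; 2 2 1]
Path 2 = h;k:
  e0=⟨1,0,0⟩ h=>⟨0,4,1⟩ k=>⟨3,2,2⟩
  e1=⟨0,1,0⟩ h=>⟨1,3,3⟩ k=>⟨1,4,2⟩
  e2=⟨0,0,1⟩ h=>⟨3,3,2⟩ k=>⟨4,4,1⟩
  ⟦path⟧₂ = [3 1 4; 2 4 4; 2 2 1]
Equal? distinct morphisms ✗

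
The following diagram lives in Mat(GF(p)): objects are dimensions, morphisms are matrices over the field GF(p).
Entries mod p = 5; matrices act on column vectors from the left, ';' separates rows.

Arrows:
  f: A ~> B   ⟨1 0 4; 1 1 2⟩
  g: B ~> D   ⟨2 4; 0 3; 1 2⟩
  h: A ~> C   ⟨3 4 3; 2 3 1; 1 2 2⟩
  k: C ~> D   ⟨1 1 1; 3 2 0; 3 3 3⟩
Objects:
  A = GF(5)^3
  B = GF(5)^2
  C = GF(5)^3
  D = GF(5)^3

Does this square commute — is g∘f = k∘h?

1) trace f;g:
  e0=(1,0,0) f~>(1,1) g~>(1,3,3)
  e1=(0,1,0) f~>(0,1) g~>(4,3,2)
  e2=(0,0,1) f~>(4,2) g~>(1,1,3)
  result₁ = ⟨1 4 1; 3 3 1; 3 2 3⟩
2) trace h;k:
  e0=(1,0,0) h~>(3,2,1) k~>(1,3,3)
  e1=(0,1,0) h~>(4,3,2) k~>(4,3,2)
  e2=(0,0,1) h~>(3,1,2) k~>(1,1,3)
  result₂ = ⟨1 4 1; 3 3 1; 3 2 3⟩
Equal? equal; square commutes

Answer: COMMUTES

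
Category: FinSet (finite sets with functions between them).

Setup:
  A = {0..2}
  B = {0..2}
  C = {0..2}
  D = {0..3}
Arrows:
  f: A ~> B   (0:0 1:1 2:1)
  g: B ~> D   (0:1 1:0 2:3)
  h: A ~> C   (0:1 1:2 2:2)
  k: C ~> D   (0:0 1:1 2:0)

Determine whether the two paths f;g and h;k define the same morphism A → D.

Answer: COMMUTES

Trace:
Along f;g (path 1):
  0 f~>0 g~>1
  1 f~>1 g~>0
  2 f~>1 g~>0
  ⟦path⟧₁ = (0:1 1:0 2:0)
Along h;k (path 2):
  0 h~>1 k~>1
  1 h~>2 k~>0
  2 h~>2 k~>0
  ⟦path⟧₂ = (0:1 1:0 2:0)
Equal? equal; square commutes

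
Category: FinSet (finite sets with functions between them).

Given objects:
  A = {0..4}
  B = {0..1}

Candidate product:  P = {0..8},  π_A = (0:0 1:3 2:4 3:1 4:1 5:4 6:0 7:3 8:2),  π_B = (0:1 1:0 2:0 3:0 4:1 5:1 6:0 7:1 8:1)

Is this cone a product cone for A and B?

|A|·|B| = 5·2 = 10;  |P| = 9
  → cardinalities differ; no bijection possible.

Answer: NOT A VALID PRODUCT — |P|=9 ≠ |A|·|B|=10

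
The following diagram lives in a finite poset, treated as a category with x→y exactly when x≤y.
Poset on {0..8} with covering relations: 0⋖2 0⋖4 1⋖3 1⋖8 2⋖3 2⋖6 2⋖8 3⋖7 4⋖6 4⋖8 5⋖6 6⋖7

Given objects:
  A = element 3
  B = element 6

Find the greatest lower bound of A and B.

Answer: A∧B = 2

Trace:
Common predecessors of 3,6: {0,2}
  0 <= 2
  2 <= 2
glb = 2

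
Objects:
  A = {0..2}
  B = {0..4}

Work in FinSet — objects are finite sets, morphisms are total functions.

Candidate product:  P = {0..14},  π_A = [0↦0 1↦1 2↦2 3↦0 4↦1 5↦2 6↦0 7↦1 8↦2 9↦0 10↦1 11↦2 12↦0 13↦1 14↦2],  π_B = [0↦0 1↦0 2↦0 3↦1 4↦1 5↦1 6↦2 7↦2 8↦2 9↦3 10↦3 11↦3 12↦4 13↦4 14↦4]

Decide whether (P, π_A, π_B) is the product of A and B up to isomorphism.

|A|·|B| = 3·5 = 15;  |P| = 15
Check the pairing map k ↦ (π_A(k), π_B(k)):
  0 ↦ (0,0)
  1 ↦ (1,0)
  2 ↦ (2,0)
  3 ↦ (0,1)
  4 ↦ (1,1)
  5 ↦ (2,1)
  6 ↦ (0,2)
  7 ↦ (1,2)
  8 ↦ (2,2)
  9 ↦ (0,3)
  10 ↦ (1,3)
  11 ↦ (2,3)
  12 ↦ (0,4)
  13 ↦ (1,4)
  14 ↦ (2,4)
distinct pairs in image: 15 / 15 needed
  → bijection onto A×B; projections well-typed.

Answer: VALID PRODUCT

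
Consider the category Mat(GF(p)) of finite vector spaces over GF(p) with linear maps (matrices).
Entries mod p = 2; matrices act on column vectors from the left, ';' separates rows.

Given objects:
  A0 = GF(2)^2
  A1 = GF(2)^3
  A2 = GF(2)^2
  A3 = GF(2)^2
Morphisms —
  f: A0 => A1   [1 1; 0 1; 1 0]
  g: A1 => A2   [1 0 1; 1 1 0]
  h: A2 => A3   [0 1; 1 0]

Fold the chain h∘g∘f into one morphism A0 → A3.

Answer: [1 0; 0 1]

Trace:
  e0=⟨1,0⟩ f=>⟨1,0,1⟩ g=>⟨0,1⟩ h=>⟨1,0⟩
  e1=⟨0,1⟩ f=>⟨1,1,0⟩ g=>⟨1,0⟩ h=>⟨0,1⟩
⟦path⟧: [1 0; 0 1]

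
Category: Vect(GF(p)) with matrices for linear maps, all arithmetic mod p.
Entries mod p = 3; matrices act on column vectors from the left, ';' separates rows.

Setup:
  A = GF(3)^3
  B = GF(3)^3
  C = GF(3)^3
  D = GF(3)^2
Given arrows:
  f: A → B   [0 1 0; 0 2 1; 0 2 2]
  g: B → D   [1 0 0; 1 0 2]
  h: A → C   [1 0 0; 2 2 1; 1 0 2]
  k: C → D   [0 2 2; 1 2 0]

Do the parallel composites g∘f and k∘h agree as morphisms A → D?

Answer: DOES NOT COMMUTE

Work:
1) trace f;g:
  e0=(1,0,0) f→(0,0,0) g→(0,0)
  e1=(0,1,0) f→(1,2,2) g→(1,2)
  e2=(0,0,1) f→(0,1,2) g→(0,1)
  result₁ = [0 1 0; 0 2 1]
2) trace h;k:
  e0=(1,0,0) h→(1,2,1) k→(0,2)
  e1=(0,1,0) h→(0,2,0) k→(1,1)
  e2=(0,0,1) h→(0,1,2) k→(0,2)
  result₂ = [0 1 0; 2 1 2]
Equal? NO — does not commute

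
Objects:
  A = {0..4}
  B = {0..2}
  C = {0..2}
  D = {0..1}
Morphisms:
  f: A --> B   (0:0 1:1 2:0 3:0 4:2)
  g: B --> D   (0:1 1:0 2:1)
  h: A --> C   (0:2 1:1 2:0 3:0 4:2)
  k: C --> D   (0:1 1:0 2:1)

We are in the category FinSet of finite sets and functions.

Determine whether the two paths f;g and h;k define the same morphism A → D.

Answer: COMMUTES

Trace:
Along f;g (path 1):
  0 f-->0 g-->1
  1 f-->1 g-->0
  2 f-->0 g-->1
  3 f-->0 g-->1
  4 f-->2 g-->1
  result₁ = (0:1 1:0 2:1 3:1 4:1)
Along h;k (path 2):
  0 h-->2 k-->1
  1 h-->1 k-->0
  2 h-->0 k-->1
  3 h-->0 k-->1
  4 h-->2 k-->1
  result₂ = (0:1 1:0 2:1 3:1 4:1)
Equal? YES — commutes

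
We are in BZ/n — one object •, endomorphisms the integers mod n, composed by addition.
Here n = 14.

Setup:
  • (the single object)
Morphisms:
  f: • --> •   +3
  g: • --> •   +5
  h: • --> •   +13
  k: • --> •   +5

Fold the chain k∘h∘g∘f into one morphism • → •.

Answer: +12

Work:
  0 +3≡3 +5≡8 +13≡7 +5≡12  (mod 14)
composite: +12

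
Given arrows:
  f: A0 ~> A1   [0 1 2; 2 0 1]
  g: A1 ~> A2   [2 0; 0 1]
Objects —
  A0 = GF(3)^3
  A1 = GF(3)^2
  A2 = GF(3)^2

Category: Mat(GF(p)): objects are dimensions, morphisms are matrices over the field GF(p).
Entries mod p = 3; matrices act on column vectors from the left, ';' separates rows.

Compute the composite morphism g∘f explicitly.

Answer: [0 2 1; 2 0 1]

Work:
  e0=[1,0,0] f~>[0,2] g~>[0,2]
  e1=[0,1,0] f~>[1,0] g~>[2,0]
  e2=[0,0,1] f~>[2,1] g~>[1,1]
composite: [0 2 1; 2 0 1]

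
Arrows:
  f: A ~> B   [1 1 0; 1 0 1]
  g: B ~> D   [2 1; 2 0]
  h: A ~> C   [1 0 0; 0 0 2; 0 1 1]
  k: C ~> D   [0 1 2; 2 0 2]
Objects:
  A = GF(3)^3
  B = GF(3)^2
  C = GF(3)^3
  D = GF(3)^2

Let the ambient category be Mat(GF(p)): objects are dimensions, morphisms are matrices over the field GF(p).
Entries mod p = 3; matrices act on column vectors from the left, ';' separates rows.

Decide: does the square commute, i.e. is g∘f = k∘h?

Path 1 = f;g:
  e0=⟨1,0,0⟩ f~>⟨1,1⟩ g~>⟨0,2⟩
  e1=⟨0,1,0⟩ f~>⟨1,0⟩ g~>⟨2,2⟩
  e2=⟨0,0,1⟩ f~>⟨0,1⟩ g~>⟨1,0⟩
  result₁ = [0 2 1; 2 2 0]
Path 2 = h;k:
  e0=⟨1,0,0⟩ h~>⟨1,0,0⟩ k~>⟨0,2⟩
  e1=⟨0,1,0⟩ h~>⟨0,0,1⟩ k~>⟨2,2⟩
  e2=⟨0,0,1⟩ h~>⟨0,2,1⟩ k~>⟨1,2⟩
  result₂ = [0 2 1; 2 2 2]
Equal? differ; not commutative

Answer: DOES NOT COMMUTE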